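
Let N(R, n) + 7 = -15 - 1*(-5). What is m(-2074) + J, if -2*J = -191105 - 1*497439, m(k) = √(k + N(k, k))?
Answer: 344272 + I*√2091 ≈ 3.4427e+5 + 45.727*I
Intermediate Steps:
N(R, n) = -17 (N(R, n) = -7 + (-15 - 1*(-5)) = -7 + (-15 + 5) = -7 - 10 = -17)
m(k) = √(-17 + k) (m(k) = √(k - 17) = √(-17 + k))
J = 344272 (J = -(-191105 - 1*497439)/2 = -(-191105 - 497439)/2 = -½*(-688544) = 344272)
m(-2074) + J = √(-17 - 2074) + 344272 = √(-2091) + 344272 = I*√2091 + 344272 = 344272 + I*√2091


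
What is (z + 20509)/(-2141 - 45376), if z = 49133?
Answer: -23214/15839 ≈ -1.4656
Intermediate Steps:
(z + 20509)/(-2141 - 45376) = (49133 + 20509)/(-2141 - 45376) = 69642/(-47517) = 69642*(-1/47517) = -23214/15839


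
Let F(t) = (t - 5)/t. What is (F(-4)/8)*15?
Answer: 135/32 ≈ 4.2188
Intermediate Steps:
F(t) = (-5 + t)/t
(F(-4)/8)*15 = (((-5 - 4)/(-4))/8)*15 = (-1/4*(-9)*(1/8))*15 = ((9/4)*(1/8))*15 = (9/32)*15 = 135/32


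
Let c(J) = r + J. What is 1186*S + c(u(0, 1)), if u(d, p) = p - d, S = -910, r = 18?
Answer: -1079241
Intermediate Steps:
c(J) = 18 + J
1186*S + c(u(0, 1)) = 1186*(-910) + (18 + (1 - 1*0)) = -1079260 + (18 + (1 + 0)) = -1079260 + (18 + 1) = -1079260 + 19 = -1079241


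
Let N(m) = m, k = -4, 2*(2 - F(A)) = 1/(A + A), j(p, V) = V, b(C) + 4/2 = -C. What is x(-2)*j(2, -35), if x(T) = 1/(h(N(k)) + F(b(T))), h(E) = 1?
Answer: 0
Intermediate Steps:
b(C) = -2 - C
F(A) = 2 - 1/(4*A) (F(A) = 2 - 1/(2*(A + A)) = 2 - 1/(2*A)/2 = 2 - 1/(4*A))
x(T) = 1/(3 - 1/(4*(-2 - T))) (x(T) = 1/(1 + (2 - 1/(4*(-2 - T)))) = 1/(3 - 1/(4*(-2 - T))))
x(-2)*j(2, -35) = (4*(2 - 2)/(25 + 12*(-2)))*(-35) = (4*0/(25 - 24))*(-35) = (4*0/1)*(-35) = (4*1*0)*(-35) = 0*(-35) = 0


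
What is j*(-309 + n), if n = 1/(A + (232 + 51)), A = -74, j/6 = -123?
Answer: 47660040/209 ≈ 2.2804e+5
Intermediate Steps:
j = -738 (j = 6*(-123) = -738)
n = 1/209 (n = 1/(-74 + (232 + 51)) = 1/(-74 + 283) = 1/209 ≈ 0.0047847)
j*(-309 + n) = -738*(-309 + 1/209) = -738*(-64580/209) = 47660040/209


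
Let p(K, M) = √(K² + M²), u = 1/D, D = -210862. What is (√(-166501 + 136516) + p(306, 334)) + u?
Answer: -1/210862 + 2*√51298 + I*√29985 ≈ 452.98 + 173.16*I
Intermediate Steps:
u = -1/210862 (u = 1/(-210862) = -1/210862 ≈ -4.7424e-6)
(√(-166501 + 136516) + p(306, 334)) + u = (√(-166501 + 136516) + √(306² + 334²)) - 1/210862 = (√(-29985) + √(93636 + 111556)) - 1/210862 = (I*√29985 + √205192) - 1/210862 = (I*√29985 + 2*√51298) - 1/210862 = (2*√51298 + I*√29985) - 1/210862 = -1/210862 + 2*√51298 + I*√29985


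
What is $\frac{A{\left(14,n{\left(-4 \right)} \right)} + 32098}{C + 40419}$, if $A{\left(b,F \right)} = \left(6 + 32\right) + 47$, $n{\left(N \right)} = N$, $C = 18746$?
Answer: $\frac{32183}{59165} \approx 0.54395$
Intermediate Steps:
$A{\left(b,F \right)} = 85$ ($A{\left(b,F \right)} = 38 + 47 = 85$)
$\frac{A{\left(14,n{\left(-4 \right)} \right)} + 32098}{C + 40419} = \frac{85 + 32098}{18746 + 40419} = \frac{32183}{59165}$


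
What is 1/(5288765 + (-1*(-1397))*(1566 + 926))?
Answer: 1/8770089 ≈ 1.1402e-7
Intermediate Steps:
1/(5288765 + (-1*(-1397))*(1566 + 926)) = 1/(5288765 + 1397*2492) = 1/(5288765 + 3481324) = 1/8770089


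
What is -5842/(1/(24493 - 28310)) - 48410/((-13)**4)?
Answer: 636879234344/28561 ≈ 2.2299e+7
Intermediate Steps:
-5842/(1/(24493 - 28310)) - 48410/((-13)**4) = -5842/(1/(-3817)) - 48410/28561 = -5842/(-1/3817) - 48410*1/28561 = -5842*(-3817) - 48410/28561 = 22298914 - 48410/28561 = 636879234344/28561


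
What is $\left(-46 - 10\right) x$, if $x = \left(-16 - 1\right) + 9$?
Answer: $448$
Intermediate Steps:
$x = -8$ ($x = -17 + 9 = -8$)
$\left(-46 - 10\right) x = \left(-46 - 10\right) \left(-8\right) = \left(-56\right) \left(-8\right) = 448$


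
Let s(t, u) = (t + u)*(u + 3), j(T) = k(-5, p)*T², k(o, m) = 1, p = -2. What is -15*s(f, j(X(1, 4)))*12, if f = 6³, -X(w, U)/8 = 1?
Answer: -3376800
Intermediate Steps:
X(w, U) = -8 (X(w, U) = -8*1 = -8)
j(T) = T² (j(T) = 1*T² = T²)
f = 216
s(t, u) = (3 + u)*(t + u) (s(t, u) = (t + u)*(3 + u) = (3 + u)*(t + u))
-15*s(f, j(X(1, 4)))*12 = -15*(((-8)²)² + 3*216 + 3*(-8)² + 216*(-8)²)*12 = -15*(64² + 648 + 3*64 + 216*64)*12 = -15*(4096 + 648 + 192 + 13824)*12 = -15*18760*12 = -281400*12 = -3376800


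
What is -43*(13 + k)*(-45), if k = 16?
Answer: 56115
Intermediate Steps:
-43*(13 + k)*(-45) = -43*(13 + 16)*(-45) = -43*29*(-45) = -1247*(-45) = 56115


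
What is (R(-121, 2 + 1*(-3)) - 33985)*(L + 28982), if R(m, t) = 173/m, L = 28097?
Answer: -21339025662/11 ≈ -1.9399e+9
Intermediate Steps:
(R(-121, 2 + 1*(-3)) - 33985)*(L + 28982) = (173/(-121) - 33985)*(28097 + 28982) = (173*(-1/121) - 33985)*57079 = (-173/121 - 33985)*57079 = -4112358/121*57079 = -21339025662/11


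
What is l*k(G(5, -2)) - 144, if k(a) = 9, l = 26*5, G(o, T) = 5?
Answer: 1026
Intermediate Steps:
l = 130
l*k(G(5, -2)) - 144 = 130*9 - 144 = 1170 - 144 = 1026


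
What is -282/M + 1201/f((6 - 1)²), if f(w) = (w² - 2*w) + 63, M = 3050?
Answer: 1741567/972950 ≈ 1.7900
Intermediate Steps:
f(w) = 63 + w² - 2*w
-282/M + 1201/f((6 - 1)²) = -282/3050 + 1201/(63 + ((6 - 1)²)² - 2*(6 - 1)²) = -282*1/3050 + 1201/(63 + (5²)² - 2*5²) = -141/1525 + 1201/(63 + 25² - 2*25) = -141/1525 + 1201/(63 + 625 - 50) = -141/1525 + 1201/638 = 1741567/972950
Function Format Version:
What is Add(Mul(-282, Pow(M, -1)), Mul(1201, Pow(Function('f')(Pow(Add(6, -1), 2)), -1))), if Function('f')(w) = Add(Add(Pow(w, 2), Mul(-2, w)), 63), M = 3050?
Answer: Rational(1741567, 972950) ≈ 1.7900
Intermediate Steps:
Function('f')(w) = Add(63, Pow(w, 2), Mul(-2, w))
Add(Mul(-282, Pow(M, -1)), Mul(1201, Pow(Function('f')(Pow(Add(6, -1), 2)), -1))) = Add(Mul(-282, Pow(3050, -1)), Mul(1201, Pow(Add(63, Pow(Pow(Add(6, -1), 2), 2), Mul(-2, Pow(Add(6, -1), 2))), -1))) = Add(Mul(-282, Rational(1, 3050)), Mul(1201, Pow(Add(63, Pow(Pow(5, 2), 2), Mul(-2, Pow(5, 2))), -1))) = Add(Rational(-141, 1525), Mul(1201, Pow(Add(63, Pow(25, 2), Mul(-2, 25)), -1))) = Add(Rational(-141, 1525), Mul(1201, Pow(Add(63, 625, -50), -1))) = Add(Rational(-141, 1525), Mul(1201, Pow(638, -1))) = Add(Rational(-141, 1525), Mul(1201, Rational(1, 638))) = Add(Rational(-141, 1525), Rational(1201, 638)) = Rational(1741567, 972950)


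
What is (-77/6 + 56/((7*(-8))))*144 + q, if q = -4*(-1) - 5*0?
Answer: -1988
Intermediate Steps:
q = 4 (q = 4 + 0 = 4)
(-77/6 + 56/((7*(-8))))*144 + q = (-77/6 + 56/((7*(-8))))*144 + 4 = (-77*1/6 + 56/(-56))*144 + 4 = (-77/6 + 56*(-1/56))*144 + 4 = (-77/6 - 1)*144 + 4 = -83/6*144 + 4 = -1992 + 4 = -1988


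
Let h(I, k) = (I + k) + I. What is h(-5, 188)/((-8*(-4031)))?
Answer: 89/16124 ≈ 0.0055197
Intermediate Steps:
h(I, k) = k + 2*I
h(-5, 188)/((-8*(-4031))) = (188 + 2*(-5))/((-8*(-4031))) = (188 - 10)/32248 = 178*(1/32248) = 89/16124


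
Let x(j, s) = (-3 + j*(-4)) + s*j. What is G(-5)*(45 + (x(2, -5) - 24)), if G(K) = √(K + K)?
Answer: 0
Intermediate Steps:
x(j, s) = -3 - 4*j + j*s (x(j, s) = (-3 - 4*j) + j*s = -3 - 4*j + j*s)
G(K) = √2*√K (G(K) = √(2*K) = √2*√K)
G(-5)*(45 + (x(2, -5) - 24)) = (√2*√(-5))*(45 + ((-3 - 4*2 + 2*(-5)) - 24)) = (√2*(I*√5))*(45 + ((-3 - 8 - 10) - 24)) = (I*√10)*(45 + (-21 - 24)) = (I*√10)*(45 - 45) = (I*√10)*0 = 0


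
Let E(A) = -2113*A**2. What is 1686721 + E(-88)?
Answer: -14676351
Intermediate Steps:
1686721 + E(-88) = 1686721 - 2113*(-88)**2 = 1686721 - 2113*7744 = 1686721 - 16363072 = -14676351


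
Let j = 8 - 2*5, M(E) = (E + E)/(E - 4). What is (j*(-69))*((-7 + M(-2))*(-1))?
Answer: 874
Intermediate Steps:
M(E) = 2*E/(-4 + E) (M(E) = (2*E)/(-4 + E) = 2*E/(-4 + E))
j = -2 (j = 8 - 10 = -2)
(j*(-69))*((-7 + M(-2))*(-1)) = (-2*(-69))*((-7 + 2*(-2)/(-4 - 2))*(-1)) = 138*((-7 + 2*(-2)/(-6))*(-1)) = 138*((-7 + 2*(-2)*(-1/6))*(-1)) = 138*((-7 + 2/3)*(-1)) = 138*(-19/3*(-1)) = 138*(19/3) = 874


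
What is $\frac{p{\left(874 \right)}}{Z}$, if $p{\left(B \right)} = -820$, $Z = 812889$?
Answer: $- \frac{820}{812889} \approx -0.0010087$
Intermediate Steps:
$\frac{p{\left(874 \right)}}{Z} = - \frac{820}{812889}$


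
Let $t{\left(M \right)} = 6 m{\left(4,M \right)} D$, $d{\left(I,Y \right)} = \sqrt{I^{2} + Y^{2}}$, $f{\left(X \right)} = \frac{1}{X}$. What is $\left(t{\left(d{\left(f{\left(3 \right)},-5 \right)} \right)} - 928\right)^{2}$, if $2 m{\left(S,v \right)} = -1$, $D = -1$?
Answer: $855625$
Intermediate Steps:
$m{\left(S,v \right)} = - \frac{1}{2}$ ($m{\left(S,v \right)} = \frac{1}{2} \left(-1\right) = - \frac{1}{2}$)
$t{\left(M \right)} = 3$ ($t{\left(M \right)} = 6 \left(- \frac{1}{2}\right) \left(-1\right) = \left(-3\right) \left(-1\right) = 3$)
$\left(t{\left(d{\left(f{\left(3 \right)},-5 \right)} \right)} - 928\right)^{2} = \left(3 - 928\right)^{2} = \left(-925\right)^{2} = 855625$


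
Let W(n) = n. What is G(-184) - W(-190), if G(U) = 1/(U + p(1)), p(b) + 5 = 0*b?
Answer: 35909/189 ≈ 189.99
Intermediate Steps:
p(b) = -5 (p(b) = -5 + 0*b = -5 + 0 = -5)
G(U) = 1/(-5 + U) (G(U) = 1/(U - 5) = 1/(-5 + U))
G(-184) - W(-190) = 1/(-5 - 184) - 1*(-190) = 1/(-189) + 190 = -1/189 + 190 = 35909/189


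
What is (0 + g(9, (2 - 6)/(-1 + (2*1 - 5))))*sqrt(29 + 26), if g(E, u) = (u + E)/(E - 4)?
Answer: 2*sqrt(55) ≈ 14.832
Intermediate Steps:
g(E, u) = (E + u)/(-4 + E)
(0 + g(9, (2 - 6)/(-1 + (2*1 - 5))))*sqrt(29 + 26) = (0 + (9 + (2 - 6)/(-1 + (2*1 - 5)))/(-4 + 9))*sqrt(29 + 26) = (0 + (9 - 4/(-1 + (2 - 5)))/5)*sqrt(55) = (0 + (9 - 4/(-1 - 3))/5)*sqrt(55) = (0 + (9 - 4/(-4))/5)*sqrt(55) = (0 + (9 - 4*(-1/4))/5)*sqrt(55) = (0 + (9 + 1)/5)*sqrt(55) = (0 + (1/5)*10)*sqrt(55) = (0 + 2)*sqrt(55) = 2*sqrt(55)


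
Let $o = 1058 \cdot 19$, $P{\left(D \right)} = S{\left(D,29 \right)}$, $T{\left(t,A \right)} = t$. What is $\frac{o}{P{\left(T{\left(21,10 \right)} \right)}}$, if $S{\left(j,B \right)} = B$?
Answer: $\frac{20102}{29} \approx 693.17$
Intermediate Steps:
$P{\left(D \right)} = 29$
$o = 20102$
$\frac{o}{P{\left(T{\left(21,10 \right)} \right)}} = \frac{20102}{29}$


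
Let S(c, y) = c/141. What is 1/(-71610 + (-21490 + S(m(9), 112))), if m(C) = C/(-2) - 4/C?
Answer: -2538/236287889 ≈ -1.0741e-5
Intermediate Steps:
m(C) = -4/C - C/2 (m(C) = C*(-½) - 4/C = -C/2 - 4/C = -4/C - C/2)
S(c, y) = c/141 (S(c, y) = c*(1/141) = c/141)
1/(-71610 + (-21490 + S(m(9), 112))) = 1/(-71610 + (-21490 + (-4/9 - ½*9)/141)) = 1/(-71610 + (-21490 + (-4*⅑ - 9/2)/141)) = 1/(-71610 + (-21490 + (-4/9 - 9/2)/141)) = 1/(-71610 + (-21490 + (1/141)*(-89/18))) = 1/(-71610 + (-21490 - 89/2538)) = 1/(-71610 - 54541709/2538) = 1/(-236287889/2538) = -2538/236287889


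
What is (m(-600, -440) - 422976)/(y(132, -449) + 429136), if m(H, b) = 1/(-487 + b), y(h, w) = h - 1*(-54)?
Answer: -392098753/397981494 ≈ -0.98522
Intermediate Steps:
y(h, w) = 54 + h (y(h, w) = h + 54 = 54 + h)
(m(-600, -440) - 422976)/(y(132, -449) + 429136) = (1/(-487 - 440) - 422976)/((54 + 132) + 429136) = (1/(-927) - 422976)/(186 + 429136) = (-1/927 - 422976)/429322 = -392098753/927*1/429322 = -392098753/397981494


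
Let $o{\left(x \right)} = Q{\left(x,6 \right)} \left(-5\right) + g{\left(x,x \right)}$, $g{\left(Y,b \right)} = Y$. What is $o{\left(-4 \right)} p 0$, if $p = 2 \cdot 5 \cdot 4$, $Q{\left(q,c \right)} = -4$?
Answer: $0$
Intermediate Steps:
$p = 40$ ($p = 10 \cdot 4 = 40$)
$o{\left(x \right)} = 20 + x$ ($o{\left(x \right)} = \left(-4\right) \left(-5\right) + x = 20 + x$)
$o{\left(-4 \right)} p 0 = \left(20 - 4\right) 40 \cdot 0 = 16 \cdot 40 \cdot 0 = 640 \cdot 0 = 0$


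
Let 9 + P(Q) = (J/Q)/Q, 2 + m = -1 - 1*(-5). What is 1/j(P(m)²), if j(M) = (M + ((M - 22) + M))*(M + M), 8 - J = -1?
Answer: 128/1337715 ≈ 9.5686e-5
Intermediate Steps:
J = 9 (J = 8 - 1*(-1) = 8 + 1 = 9)
m = 2 (m = -2 + (-1 - 1*(-5)) = -2 + (-1 + 5) = -2 + 4 = 2)
P(Q) = -9 + 9/Q² (P(Q) = -9 + (9/Q)/Q = -9 + 9/Q²)
j(M) = 2*M*(-22 + 3*M) (j(M) = (M + ((-22 + M) + M))*(2*M) = (M + (-22 + 2*M))*(2*M) = (-22 + 3*M)*(2*M) = 2*M*(-22 + 3*M))
1/j(P(m)²) = 1/(2*(-9 + 9/2²)²*(-22 + 3*(-9 + 9/2²)²)) = 1/(2*(-9 + 9*(¼))²*(-22 + 3*(-9 + 9*(¼))²)) = 1/(2*(-9 + 9/4)²*(-22 + 3*(-9 + 9/4)²)) = 1/(2*(-27/4)²*(-22 + 3*(-27/4)²)) = 1/(2*(729/16)*(-22 + 3*(729/16))) = 1/(2*(729/16)*(-22 + 2187/16)) = 1/(2*(729/16)*(1835/16)) = 1/(1337715/128) = 128/1337715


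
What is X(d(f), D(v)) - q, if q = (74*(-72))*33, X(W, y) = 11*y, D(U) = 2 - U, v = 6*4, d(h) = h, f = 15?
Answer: 175582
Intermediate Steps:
v = 24
q = -175824 (q = -5328*33 = -175824)
X(d(f), D(v)) - q = 11*(2 - 1*24) - 1*(-175824) = 11*(2 - 24) + 175824 = 11*(-22) + 175824 = -242 + 175824 = 175582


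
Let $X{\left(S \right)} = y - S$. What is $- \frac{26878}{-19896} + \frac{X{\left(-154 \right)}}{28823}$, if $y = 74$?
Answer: $\frac{20506339}{15091116} \approx 1.3588$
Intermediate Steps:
$X{\left(S \right)} = 74 - S$
$- \frac{26878}{-19896} + \frac{X{\left(-154 \right)}}{28823} = - \frac{26878}{-19896} + \frac{74 - -154}{28823} = \left(-26878\right) \left(- \frac{1}{19896}\right) + \left(74 + 154\right) \frac{1}{28823} = \frac{13439}{9948} + 228 \cdot \frac{1}{28823} = \frac{13439}{9948} + \frac{12}{1517} = \frac{20506339}{15091116}$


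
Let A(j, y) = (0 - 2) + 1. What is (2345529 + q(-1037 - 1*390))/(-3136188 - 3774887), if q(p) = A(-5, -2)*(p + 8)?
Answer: -2346948/6911075 ≈ -0.33959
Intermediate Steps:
A(j, y) = -1 (A(j, y) = -2 + 1 = -1)
q(p) = -8 - p (q(p) = -(p + 8) = -(8 + p) = -8 - p)
(2345529 + q(-1037 - 1*390))/(-3136188 - 3774887) = (2345529 + (-8 - (-1037 - 1*390)))/(-3136188 - 3774887) = (2345529 + (-8 - (-1037 - 390)))/(-6911075) = (2345529 + (-8 - 1*(-1427)))*(-1/6911075) = (2345529 + (-8 + 1427))*(-1/6911075) = (2345529 + 1419)*(-1/6911075) = 2346948*(-1/6911075) = -2346948/6911075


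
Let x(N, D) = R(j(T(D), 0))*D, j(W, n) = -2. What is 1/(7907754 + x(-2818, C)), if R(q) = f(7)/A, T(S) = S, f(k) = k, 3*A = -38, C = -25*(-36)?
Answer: 19/150237876 ≈ 1.2647e-7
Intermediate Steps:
C = 900
A = -38/3 (A = (⅓)*(-38) = -38/3 ≈ -12.667)
R(q) = -21/38 (R(q) = 7/(-38/3) = 7*(-3/38) = -21/38)
x(N, D) = -21*D/38
1/(7907754 + x(-2818, C)) = 1/(7907754 - 21/38*900) = 1/(7907754 - 9450/19) = 1/(150237876/19) = 19/150237876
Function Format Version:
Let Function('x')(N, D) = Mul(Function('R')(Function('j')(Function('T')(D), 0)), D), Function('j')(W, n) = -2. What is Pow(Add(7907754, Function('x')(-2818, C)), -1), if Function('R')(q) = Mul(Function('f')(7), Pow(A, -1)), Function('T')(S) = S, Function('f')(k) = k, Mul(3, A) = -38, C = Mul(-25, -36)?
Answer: Rational(19, 150237876) ≈ 1.2647e-7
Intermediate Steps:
C = 900
A = Rational(-38, 3) (A = Mul(Rational(1, 3), -38) = Rational(-38, 3) ≈ -12.667)
Function('R')(q) = Rational(-21, 38) (Function('R')(q) = Mul(7, Pow(Rational(-38, 3), -1)) = Mul(7, Rational(-3, 38)) = Rational(-21, 38))
Function('x')(N, D) = Mul(Rational(-21, 38), D)
Pow(Add(7907754, Function('x')(-2818, C)), -1) = Pow(Add(7907754, Mul(Rational(-21, 38), 900)), -1) = Pow(Add(7907754, Rational(-9450, 19)), -1) = Pow(Rational(150237876, 19), -1) = Rational(19, 150237876)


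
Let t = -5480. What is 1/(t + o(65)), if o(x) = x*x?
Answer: -1/1255 ≈ -0.00079681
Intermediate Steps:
o(x) = x²
1/(t + o(65)) = 1/(-5480 + 65²) = 1/(-5480 + 4225) = 1/(-1255) = -1/1255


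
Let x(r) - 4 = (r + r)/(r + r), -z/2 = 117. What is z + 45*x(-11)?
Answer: -9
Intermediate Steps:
z = -234 (z = -2*117 = -234)
x(r) = 5 (x(r) = 4 + (r + r)/(r + r) = 4 + (2*r)/((2*r)) = 4 + (2*r)*(1/(2*r)) = 4 + 1 = 5)
z + 45*x(-11) = -234 + 45*5 = -234 + 225 = -9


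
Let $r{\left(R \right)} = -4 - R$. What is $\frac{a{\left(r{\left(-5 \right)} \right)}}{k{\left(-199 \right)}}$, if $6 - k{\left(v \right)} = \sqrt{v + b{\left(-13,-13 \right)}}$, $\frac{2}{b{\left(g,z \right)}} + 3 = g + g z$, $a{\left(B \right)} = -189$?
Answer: $- \frac{173502}{35953} - \frac{567 i \sqrt{517565}}{35953} \approx -4.8258 - 11.346 i$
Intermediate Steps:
$b{\left(g,z \right)} = \frac{2}{-3 + g + g z}$ ($b{\left(g,z \right)} = \frac{2}{-3 + \left(g + g z\right)} = \frac{2}{-3 + g + g z}$)
$k{\left(v \right)} = 6 - \sqrt{\frac{2}{153} + v}$ ($k{\left(v \right)} = 6 - \sqrt{v + \frac{2}{-3 - 13 - -169}} = 6 - \sqrt{v + \frac{2}{-3 - 13 + 169}} = 6 - \sqrt{v + \frac{2}{153}} = 6 - \sqrt{\frac{2}{153} + v}$)
$\frac{a{\left(r{\left(-5 \right)} \right)}}{k{\left(-199 \right)}} = - \frac{189}{6 - \frac{\sqrt{34 + 2601 \left(-199\right)}}{51}} = - \frac{189}{6 - \frac{\sqrt{34 - 517599}}{51}} = - \frac{189}{6 - \frac{\sqrt{-517565}}{51}} = - \frac{189}{6 - \frac{i \sqrt{517565}}{51}}$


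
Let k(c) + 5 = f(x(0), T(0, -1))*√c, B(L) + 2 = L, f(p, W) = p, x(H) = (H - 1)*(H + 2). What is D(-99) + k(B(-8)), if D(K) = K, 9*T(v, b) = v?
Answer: -104 - 2*I*√10 ≈ -104.0 - 6.3246*I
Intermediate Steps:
T(v, b) = v/9
x(H) = (-1 + H)*(2 + H)
B(L) = -2 + L
k(c) = -5 - 2*√c (k(c) = -5 + (-2 + 0 + 0²)*√c = -5 + (-2 + 0 + 0)*√c = -5 - 2*√c)
D(-99) + k(B(-8)) = -99 + (-5 - 2*√(-2 - 8)) = -99 + (-5 - 2*I*√10) = -104 - 2*I*√10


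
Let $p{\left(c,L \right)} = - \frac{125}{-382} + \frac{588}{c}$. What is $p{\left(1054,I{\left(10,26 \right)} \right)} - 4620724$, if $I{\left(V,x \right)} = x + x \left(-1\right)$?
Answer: $- \frac{930216253153}{201314} \approx -4.6207 \cdot 10^{6}$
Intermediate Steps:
$I{\left(V,x \right)} = 0$ ($I{\left(V,x \right)} = x - x = 0$)
$p{\left(c,L \right)} = \frac{125}{382} + \frac{588}{c}$ ($p{\left(c,L \right)} = \left(-125\right) \left(- \frac{1}{382}\right) + \frac{588}{c} = \frac{125}{382} + \frac{588}{c}$)
$p{\left(1054,I{\left(10,26 \right)} \right)} - 4620724 = \left(\frac{125}{382} + \frac{588}{1054}\right) - 4620724 = \left(\frac{125}{382} + 588 \cdot \frac{1}{1054}\right) - 4620724 = \left(\frac{125}{382} + \frac{294}{527}\right) - 4620724 = \frac{178183}{201314} - 4620724 = - \frac{930216253153}{201314}$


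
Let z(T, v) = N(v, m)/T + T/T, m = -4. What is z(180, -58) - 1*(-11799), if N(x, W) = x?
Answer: 1061971/90 ≈ 11800.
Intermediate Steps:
z(T, v) = 1 + v/T (z(T, v) = v/T + T/T = v/T + 1 = 1 + v/T)
z(180, -58) - 1*(-11799) = (180 - 58)/180 - 1*(-11799) = (1/180)*122 + 11799 = 61/90 + 11799 = 1061971/90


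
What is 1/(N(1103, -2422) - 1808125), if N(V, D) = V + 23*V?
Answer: -1/1781653 ≈ -5.6128e-7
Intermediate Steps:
N(V, D) = 24*V
1/(N(1103, -2422) - 1808125) = 1/(24*1103 - 1808125) = 1/(26472 - 1808125) = 1/(-1781653) = -1/1781653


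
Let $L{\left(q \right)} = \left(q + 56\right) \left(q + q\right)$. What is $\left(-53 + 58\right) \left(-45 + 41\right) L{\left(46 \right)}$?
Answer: $-187680$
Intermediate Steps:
$L{\left(q \right)} = 2 q \left(56 + q\right)$ ($L{\left(q \right)} = \left(56 + q\right) 2 q = 2 q \left(56 + q\right)$)
$\left(-53 + 58\right) \left(-45 + 41\right) L{\left(46 \right)} = \left(-53 + 58\right) \left(-45 + 41\right) 2 \cdot 46 \left(56 + 46\right) = 5 \left(-4\right) 2 \cdot 46 \cdot 102 = \left(-20\right) 9384 = -187680$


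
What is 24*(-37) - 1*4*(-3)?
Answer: -876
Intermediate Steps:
24*(-37) - 1*4*(-3) = -888 - 4*(-3) = -888 + 12 = -876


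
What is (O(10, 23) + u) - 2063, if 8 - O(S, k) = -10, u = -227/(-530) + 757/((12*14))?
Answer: -90823727/44520 ≈ -2040.1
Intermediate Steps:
u = 219673/44520 (u = -227*(-1/530) + 757/168 = 227/530 + 757*(1/168) = 227/530 + 757/168 = 219673/44520 ≈ 4.9343)
O(S, k) = 18 (O(S, k) = 8 - 1*(-10) = 8 + 10 = 18)
(O(10, 23) + u) - 2063 = (18 + 219673/44520) - 2063 = 1021033/44520 - 2063 = -90823727/44520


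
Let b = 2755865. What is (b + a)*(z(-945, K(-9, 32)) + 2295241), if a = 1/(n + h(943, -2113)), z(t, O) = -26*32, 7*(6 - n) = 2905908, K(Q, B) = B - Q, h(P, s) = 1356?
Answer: 469589967617714993/74266 ≈ 6.3231e+12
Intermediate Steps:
n = -2905866/7 (n = 6 - 1/7*2905908 = 6 - 2905908/7 = -2905866/7 ≈ -4.1512e+5)
z(t, O) = -832
a = -7/2896374 (a = 1/(-2905866/7 + 1356) = 1/(-2896374/7) = -7/2896374 ≈ -2.4168e-6)
(b + a)*(z(-945, K(-9, 32)) + 2295241) = (2755865 - 7/2896374)*(-832 + 2295241) = (7982015733503/2896374)*2294409 = 469589967617714993/74266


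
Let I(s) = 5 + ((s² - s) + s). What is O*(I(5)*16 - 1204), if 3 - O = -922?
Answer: -669700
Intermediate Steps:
O = 925 (O = 3 - 1*(-922) = 3 + 922 = 925)
I(s) = 5 + s²
O*(I(5)*16 - 1204) = 925*((5 + 5²)*16 - 1204) = 925*((5 + 25)*16 - 1204) = 925*(30*16 - 1204) = 925*(480 - 1204) = 925*(-724) = -669700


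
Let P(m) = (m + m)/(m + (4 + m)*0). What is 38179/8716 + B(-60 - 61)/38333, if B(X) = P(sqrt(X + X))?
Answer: 1463533039/334110428 ≈ 4.3804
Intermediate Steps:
P(m) = 2 (P(m) = (2*m)/(m + 0) = (2*m)/m = 2)
B(X) = 2
38179/8716 + B(-60 - 61)/38333 = 38179/8716 + 2/38333 = 1463533039/334110428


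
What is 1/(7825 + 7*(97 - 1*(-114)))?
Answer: 1/9302 ≈ 0.00010750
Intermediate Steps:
1/(7825 + 7*(97 - 1*(-114))) = 1/(7825 + 7*(97 + 114)) = 1/(7825 + 7*211) = 1/(7825 + 1477) = 1/9302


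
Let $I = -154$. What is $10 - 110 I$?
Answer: $16950$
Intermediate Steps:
$10 - 110 I = 10 - -16940 = 10 + 16940 = 16950$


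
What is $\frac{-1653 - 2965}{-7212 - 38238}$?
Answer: $\frac{2309}{22725} \approx 0.10161$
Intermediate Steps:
$\frac{-1653 - 2965}{-7212 - 38238} = \frac{-1653 + \left(-17198 + 14233\right)}{-45450} = \left(-1653 - 2965\right) \left(- \frac{1}{45450}\right) = \left(-4618\right) \left(- \frac{1}{45450}\right) = \frac{2309}{22725}$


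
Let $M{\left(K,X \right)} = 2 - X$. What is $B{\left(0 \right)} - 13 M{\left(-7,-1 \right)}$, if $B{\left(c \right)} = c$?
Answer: $-39$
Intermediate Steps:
$B{\left(0 \right)} - 13 M{\left(-7,-1 \right)} = 0 - 13 \left(2 - -1\right) = 0 - 13 \left(2 + 1\right) = 0 - 39 = -39$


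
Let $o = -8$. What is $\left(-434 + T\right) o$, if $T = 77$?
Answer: $2856$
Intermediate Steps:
$\left(-434 + T\right) o = \left(-434 + 77\right) \left(-8\right) = \left(-357\right) \left(-8\right) = 2856$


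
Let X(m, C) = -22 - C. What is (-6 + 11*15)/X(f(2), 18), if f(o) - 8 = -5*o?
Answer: -159/40 ≈ -3.9750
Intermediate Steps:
f(o) = 8 - 5*o
(-6 + 11*15)/X(f(2), 18) = (-6 + 11*15)/(-22 - 1*18) = (-6 + 165)/(-22 - 18) = 159/(-40) = 159*(-1/40) = -159/40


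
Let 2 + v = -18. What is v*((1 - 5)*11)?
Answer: 880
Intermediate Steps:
v = -20 (v = -2 - 18 = -20)
v*((1 - 5)*11) = -20*(1 - 5)*11 = -(-80)*11 = -20*(-44) = 880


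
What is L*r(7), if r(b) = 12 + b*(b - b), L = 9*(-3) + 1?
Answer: -312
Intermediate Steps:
L = -26 (L = -27 + 1 = -26)
r(b) = 12 (r(b) = 12 + b*0 = 12 + 0 = 12)
L*r(7) = -26*12 = -312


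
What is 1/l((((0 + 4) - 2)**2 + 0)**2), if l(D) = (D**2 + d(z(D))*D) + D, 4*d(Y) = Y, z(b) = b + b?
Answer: 1/400 ≈ 0.0025000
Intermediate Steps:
z(b) = 2*b
d(Y) = Y/4
l(D) = D + 3*D**2/2 (l(D) = (D**2 + ((2*D)/4)*D) + D = (D**2 + (D/2)*D) + D = (D**2 + D**2/2) + D = 3*D**2/2 + D = D + 3*D**2/2)
1/l((((0 + 4) - 2)**2 + 0)**2) = 1/((((0 + 4) - 2)**2 + 0)**2*(2 + 3*(((0 + 4) - 2)**2 + 0)**2)/2) = 1/(((4 - 2)**2 + 0)**2*(2 + 3*((4 - 2)**2 + 0)**2)/2) = 1/((2**2 + 0)**2*(2 + 3*(2**2 + 0)**2)/2) = 1/((4 + 0)**2*(2 + 3*(4 + 0)**2)/2) = 1/((1/2)*4**2*(2 + 3*4**2)) = 1/((1/2)*16*(2 + 3*16)) = 1/((1/2)*16*(2 + 48)) = 1/((1/2)*16*50) = 1/400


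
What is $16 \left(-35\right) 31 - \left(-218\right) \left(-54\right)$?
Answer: $-29132$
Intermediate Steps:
$16 \left(-35\right) 31 - \left(-218\right) \left(-54\right) = \left(-560\right) 31 - 11772 = -17360 - 11772 = -29132$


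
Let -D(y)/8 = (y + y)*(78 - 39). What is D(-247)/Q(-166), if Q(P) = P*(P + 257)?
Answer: -5928/581 ≈ -10.203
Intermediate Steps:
D(y) = -624*y (D(y) = -8*(y + y)*(78 - 39) = -8*2*y*39 = -624*y)
Q(P) = P*(257 + P)
D(-247)/Q(-166) = (-624*(-247))/((-166*(257 - 166))) = 154128/((-166*91)) = 154128/(-15106) = 154128*(-1/15106) = -5928/581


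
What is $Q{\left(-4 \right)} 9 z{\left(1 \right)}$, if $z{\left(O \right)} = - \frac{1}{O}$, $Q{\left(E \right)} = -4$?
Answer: $36$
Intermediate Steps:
$Q{\left(-4 \right)} 9 z{\left(1 \right)} = \left(-4\right) 9 \left(- 1^{-1}\right) = - 36 \left(\left(-1\right) 1\right) = \left(-36\right) \left(-1\right) = 36$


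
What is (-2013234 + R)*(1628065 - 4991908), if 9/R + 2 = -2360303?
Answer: 15984464833873564497/2360305 ≈ 6.7722e+12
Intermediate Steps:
R = -9/2360305 (R = 9/(-2 - 2360303) = 9/(-2360305) = 9*(-1/2360305) = -9/2360305 ≈ -3.8131e-6)
(-2013234 + R)*(1628065 - 4991908) = (-2013234 - 9/2360305)*(1628065 - 4991908) = -4751846276379/2360305*(-3363843) = 15984464833873564497/2360305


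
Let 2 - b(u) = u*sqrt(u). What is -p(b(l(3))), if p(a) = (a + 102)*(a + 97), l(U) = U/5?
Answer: -1287027/125 + 609*sqrt(15)/25 ≈ -10202.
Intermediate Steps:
l(U) = U/5 (l(U) = U*(1/5) = U/5)
b(u) = 2 - u**(3/2) (b(u) = 2 - u*sqrt(u) = 2 - u**(3/2))
p(a) = (97 + a)*(102 + a) (p(a) = (102 + a)*(97 + a) = (97 + a)*(102 + a))
-p(b(l(3))) = -(9894 + (2 - ((1/5)*3)**(3/2))**2 + 199*(2 - ((1/5)*3)**(3/2))) = -(9894 + (2 - (3/5)**(3/2))**2 + 199*(2 - (3/5)**(3/2))) = -(9894 + (2 - 3*sqrt(15)/25)**2 + 199*(2 - 3*sqrt(15)/25)) = -(9894 + (2 - 3*sqrt(15)/25)**2 + (398 - 597*sqrt(15)/25)) = -(10292 + (2 - 3*sqrt(15)/25)**2 - 597*sqrt(15)/25) = -10292 - (2 - 3*sqrt(15)/25)**2 + 597*sqrt(15)/25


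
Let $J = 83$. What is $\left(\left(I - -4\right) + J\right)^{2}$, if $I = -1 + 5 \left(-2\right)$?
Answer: $5776$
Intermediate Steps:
$I = -11$ ($I = -1 - 10 = -11$)
$\left(\left(I - -4\right) + J\right)^{2} = \left(\left(-11 - -4\right) + 83\right)^{2} = \left(\left(-11 + 4\right) + 83\right)^{2} = \left(-7 + 83\right)^{2} = 76^{2} = 5776$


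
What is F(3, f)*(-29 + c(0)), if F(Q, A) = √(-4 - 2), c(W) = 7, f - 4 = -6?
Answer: -22*I*√6 ≈ -53.889*I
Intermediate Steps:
f = -2 (f = 4 - 6 = -2)
F(Q, A) = I*√6 (F(Q, A) = √(-6) = I*√6)
F(3, f)*(-29 + c(0)) = (I*√6)*(-29 + 7) = (I*√6)*(-22) = -22*I*√6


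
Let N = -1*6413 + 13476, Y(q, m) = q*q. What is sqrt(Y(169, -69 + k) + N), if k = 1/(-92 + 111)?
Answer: 2*sqrt(8906) ≈ 188.74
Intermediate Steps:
k = 1/19 ≈ 0.052632
Y(q, m) = q**2
N = 7063 (N = -6413 + 13476 = 7063)
sqrt(Y(169, -69 + k) + N) = sqrt(169**2 + 7063) = sqrt(28561 + 7063) = sqrt(35624) = 2*sqrt(8906)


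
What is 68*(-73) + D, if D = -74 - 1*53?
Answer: -5091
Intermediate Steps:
D = -127 (D = -74 - 53 = -127)
68*(-73) + D = 68*(-73) - 127 = -4964 - 127 = -5091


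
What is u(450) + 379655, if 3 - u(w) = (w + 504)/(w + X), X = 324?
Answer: 16325241/43 ≈ 3.7966e+5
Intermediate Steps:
u(w) = 3 - (504 + w)/(324 + w) (u(w) = 3 - (w + 504)/(w + 324) = 3 - (504 + w)/(324 + w))
u(450) + 379655 = 2*(234 + 450)/(324 + 450) + 379655 = 2*684/774 + 379655 = 2*(1/774)*684 + 379655 = 76/43 + 379655 = 16325241/43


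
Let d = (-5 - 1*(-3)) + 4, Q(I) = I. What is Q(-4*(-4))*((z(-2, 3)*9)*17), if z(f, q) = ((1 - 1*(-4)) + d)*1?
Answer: 17136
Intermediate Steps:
d = 2 (d = (-5 + 3) + 4 = -2 + 4 = 2)
z(f, q) = 7 (z(f, q) = ((1 - 1*(-4)) + 2)*1 = ((1 + 4) + 2)*1 = (5 + 2)*1 = 7*1 = 7)
Q(-4*(-4))*((z(-2, 3)*9)*17) = (-4*(-4))*((7*9)*17) = 16*(63*17) = 16*1071 = 17136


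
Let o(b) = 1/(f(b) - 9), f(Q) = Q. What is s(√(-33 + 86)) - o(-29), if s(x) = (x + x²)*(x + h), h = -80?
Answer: -159105/38 - 27*√53 ≈ -4383.5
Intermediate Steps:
s(x) = (-80 + x)*(x + x²) (s(x) = (x + x²)*(x - 80) = (x + x²)*(-80 + x) = (-80 + x)*(x + x²))
o(b) = 1/(-9 + b) (o(b) = 1/(b - 9) = 1/(-9 + b))
s(√(-33 + 86)) - o(-29) = √(-33 + 86)*(-80 + (√(-33 + 86))² - 79*√(-33 + 86)) - 1/(-9 - 29) = √53*(-80 + (√53)² - 79*√53) - 1/(-38) = √53*(-80 + 53 - 79*√53) - 1*(-1/38) = √53*(-27 - 79*√53) + 1/38 = 1/38 + √53*(-27 - 79*√53)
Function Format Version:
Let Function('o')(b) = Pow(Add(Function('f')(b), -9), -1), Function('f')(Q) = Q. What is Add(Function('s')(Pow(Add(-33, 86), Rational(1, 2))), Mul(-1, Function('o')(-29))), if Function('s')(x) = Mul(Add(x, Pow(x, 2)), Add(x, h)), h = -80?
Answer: Add(Rational(-159105, 38), Mul(-27, Pow(53, Rational(1, 2)))) ≈ -4383.5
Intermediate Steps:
Function('s')(x) = Mul(Add(-80, x), Add(x, Pow(x, 2))) (Function('s')(x) = Mul(Add(x, Pow(x, 2)), Add(x, -80)) = Mul(Add(x, Pow(x, 2)), Add(-80, x)) = Mul(Add(-80, x), Add(x, Pow(x, 2))))
Function('o')(b) = Pow(Add(-9, b), -1) (Function('o')(b) = Pow(Add(b, -9), -1) = Pow(Add(-9, b), -1))
Add(Function('s')(Pow(Add(-33, 86), Rational(1, 2))), Mul(-1, Function('o')(-29))) = Add(Mul(Pow(Add(-33, 86), Rational(1, 2)), Add(-80, Pow(Pow(Add(-33, 86), Rational(1, 2)), 2), Mul(-79, Pow(Add(-33, 86), Rational(1, 2))))), Mul(-1, Pow(Add(-9, -29), -1))) = Add(Mul(Pow(53, Rational(1, 2)), Add(-80, Pow(Pow(53, Rational(1, 2)), 2), Mul(-79, Pow(53, Rational(1, 2))))), Mul(-1, Pow(-38, -1))) = Add(Mul(Pow(53, Rational(1, 2)), Add(-80, 53, Mul(-79, Pow(53, Rational(1, 2))))), Mul(-1, Rational(-1, 38))) = Add(Mul(Pow(53, Rational(1, 2)), Add(-27, Mul(-79, Pow(53, Rational(1, 2))))), Rational(1, 38)) = Add(Rational(1, 38), Mul(Pow(53, Rational(1, 2)), Add(-27, Mul(-79, Pow(53, Rational(1, 2))))))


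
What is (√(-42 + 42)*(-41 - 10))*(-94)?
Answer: 0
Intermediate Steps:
(√(-42 + 42)*(-41 - 10))*(-94) = (√0*(-51))*(-94) = (0*(-51))*(-94) = 0*(-94) = 0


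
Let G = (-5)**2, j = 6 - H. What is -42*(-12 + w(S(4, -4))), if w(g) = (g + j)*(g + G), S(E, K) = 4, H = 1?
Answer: -10458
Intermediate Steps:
j = 5 (j = 6 - 1*1 = 6 - 1 = 5)
G = 25
w(g) = (5 + g)*(25 + g) (w(g) = (g + 5)*(g + 25) = (5 + g)*(25 + g))
-42*(-12 + w(S(4, -4))) = -42*(-12 + (125 + 4**2 + 30*4)) = -42*(-12 + (125 + 16 + 120)) = -42*(-12 + 261) = -42*249 = -10458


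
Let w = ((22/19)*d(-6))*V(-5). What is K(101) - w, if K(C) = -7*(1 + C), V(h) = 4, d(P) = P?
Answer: -13038/19 ≈ -686.21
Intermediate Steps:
K(C) = -7 - 7*C
w = -528/19 (w = ((22/19)*(-6))*4 = -132/19*4 = -528/19 ≈ -27.789)
K(101) - w = (-7 - 7*101) - 1*(-528/19) = (-7 - 707) + 528/19 = -714 + 528/19 = -13038/19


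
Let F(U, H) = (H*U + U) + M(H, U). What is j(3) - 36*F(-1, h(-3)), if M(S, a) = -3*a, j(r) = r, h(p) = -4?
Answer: -213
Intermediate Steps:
F(U, H) = -2*U + H*U (F(U, H) = (H*U + U) - 3*U = (U + H*U) - 3*U = -2*U + H*U)
j(3) - 36*F(-1, h(-3)) = 3 - (-36)*(-2 - 4) = 3 - (-36)*(-6) = 3 - 36*6 = 3 - 216 = -213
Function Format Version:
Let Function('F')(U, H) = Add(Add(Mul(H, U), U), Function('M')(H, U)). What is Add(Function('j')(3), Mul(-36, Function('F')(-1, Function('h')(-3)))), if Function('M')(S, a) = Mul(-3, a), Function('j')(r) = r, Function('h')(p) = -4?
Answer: -213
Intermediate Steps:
Function('F')(U, H) = Add(Mul(-2, U), Mul(H, U)) (Function('F')(U, H) = Add(Add(Mul(H, U), U), Mul(-3, U)) = Add(Add(U, Mul(H, U)), Mul(-3, U)) = Add(Mul(-2, U), Mul(H, U)))
Add(Function('j')(3), Mul(-36, Function('F')(-1, Function('h')(-3)))) = Add(3, Mul(-36, Mul(-1, Add(-2, -4)))) = Add(3, Mul(-36, Mul(-1, -6))) = Add(3, Mul(-36, 6)) = Add(3, -216) = -213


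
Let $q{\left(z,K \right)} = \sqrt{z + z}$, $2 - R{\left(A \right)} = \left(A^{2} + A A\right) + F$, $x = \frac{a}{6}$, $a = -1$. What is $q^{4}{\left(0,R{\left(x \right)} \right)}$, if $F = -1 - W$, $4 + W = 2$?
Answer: $0$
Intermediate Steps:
$W = -2$ ($W = -4 + 2 = -2$)
$F = 1$ ($F = -1 - -2 = -1 + 2 = 1$)
$x = - \frac{1}{6} \approx -0.16667$
$R{\left(A \right)} = 1 - 2 A^{2}$ ($R{\left(A \right)} = 2 - \left(\left(A^{2} + A A\right) + 1\right) = 2 - \left(\left(A^{2} + A^{2}\right) + 1\right) = 2 - \left(2 A^{2} + 1\right) = 2 - \left(1 + 2 A^{2}\right) = 1 - 2 A^{2}$)
$q{\left(z,K \right)} = \sqrt{2} \sqrt{z}$ ($q{\left(z,K \right)} = \sqrt{2 z} = \sqrt{2} \sqrt{z}$)
$q^{4}{\left(0,R{\left(x \right)} \right)} = \left(\sqrt{2} \sqrt{0}\right)^{4} = \left(\sqrt{2} \cdot 0\right)^{4} = 0^{4} = 0$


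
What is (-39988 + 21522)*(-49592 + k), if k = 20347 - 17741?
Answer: 867643476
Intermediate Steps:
k = 2606
(-39988 + 21522)*(-49592 + k) = (-39988 + 21522)*(-49592 + 2606) = -18466*(-46986) = 867643476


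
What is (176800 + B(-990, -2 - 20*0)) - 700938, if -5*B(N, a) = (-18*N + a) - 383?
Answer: -527625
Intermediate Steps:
B(N, a) = 383/5 - a/5 + 18*N/5 (B(N, a) = -((-18*N + a) - 383)/5 = -((a - 18*N) - 383)/5 = -(-383 + a - 18*N)/5 = 383/5 - a/5 + 18*N/5)
(176800 + B(-990, -2 - 20*0)) - 700938 = (176800 + (383/5 - (-2 - 20*0)/5 + (18/5)*(-990))) - 700938 = (176800 + (383/5 - (-2 + 0)/5 - 3564)) - 700938 = (176800 + (383/5 - 1/5*(-2) - 3564)) - 700938 = (176800 + (383/5 + 2/5 - 3564)) - 700938 = (176800 - 3487) - 700938 = 173313 - 700938 = -527625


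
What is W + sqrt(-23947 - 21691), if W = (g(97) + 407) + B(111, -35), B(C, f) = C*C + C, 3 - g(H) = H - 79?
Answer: 12824 + I*sqrt(45638) ≈ 12824.0 + 213.63*I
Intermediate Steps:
g(H) = 82 - H (g(H) = 3 - (H - 79) = 3 - (-79 + H) = 3 + (79 - H) = 82 - H)
B(C, f) = C + C**2 (B(C, f) = C**2 + C = C + C**2)
W = 12824 (W = ((82 - 1*97) + 407) + 111*(1 + 111) = ((82 - 97) + 407) + 111*112 = (-15 + 407) + 12432 = 392 + 12432 = 12824)
W + sqrt(-23947 - 21691) = 12824 + sqrt(-23947 - 21691) = 12824 + sqrt(-45638) = 12824 + I*sqrt(45638)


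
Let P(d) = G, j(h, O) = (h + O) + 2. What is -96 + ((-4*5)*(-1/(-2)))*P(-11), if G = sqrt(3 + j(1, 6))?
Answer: -96 - 20*sqrt(3) ≈ -130.64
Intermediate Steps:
j(h, O) = 2 + O + h (j(h, O) = (O + h) + 2 = 2 + O + h)
G = 2*sqrt(3) (G = sqrt(3 + (2 + 6 + 1)) = sqrt(3 + 9) = sqrt(12) = 2*sqrt(3) ≈ 3.4641)
P(d) = 2*sqrt(3)
-96 + ((-4*5)*(-1/(-2)))*P(-11) = -96 + ((-4*5)*(-1/(-2)))*(2*sqrt(3)) = -96 + (-(-20)*(-1)/2)*(2*sqrt(3)) = -96 + (-20*1/2)*(2*sqrt(3)) = -96 - 20*sqrt(3)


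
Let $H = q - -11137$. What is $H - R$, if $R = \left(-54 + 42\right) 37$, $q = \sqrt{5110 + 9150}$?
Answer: $11581 + 2 \sqrt{3565} \approx 11700.0$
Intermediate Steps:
$q = 2 \sqrt{3565}$ ($q = \sqrt{14260} = 2 \sqrt{3565} \approx 119.42$)
$H = 11137 + 2 \sqrt{3565}$ ($H = 2 \sqrt{3565} - -11137 = 2 \sqrt{3565} + 11137 = 11137 + 2 \sqrt{3565} \approx 11256.0$)
$R = -444$ ($R = \left(-12\right) 37 = -444$)
$H - R = \left(11137 + 2 \sqrt{3565}\right) - -444 = \left(11137 + 2 \sqrt{3565}\right) + 444 = 11581 + 2 \sqrt{3565}$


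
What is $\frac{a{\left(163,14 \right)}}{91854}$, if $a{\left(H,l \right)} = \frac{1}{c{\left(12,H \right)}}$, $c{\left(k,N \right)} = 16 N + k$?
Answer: $\frac{1}{240657480} \approx 4.1553 \cdot 10^{-9}$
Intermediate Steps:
$c{\left(k,N \right)} = k + 16 N$
$a{\left(H,l \right)} = \frac{1}{12 + 16 H}$
$\frac{a{\left(163,14 \right)}}{91854} = \frac{\frac{1}{4} \frac{1}{3 + 4 \cdot 163}}{91854} = \frac{1}{4 \left(3 + 652\right)} \frac{1}{91854} = \frac{1}{4 \cdot 655} \cdot \frac{1}{91854} = \frac{1}{4} \cdot \frac{1}{655} \cdot \frac{1}{91854} = \frac{1}{2620} \cdot \frac{1}{91854} = \frac{1}{240657480}$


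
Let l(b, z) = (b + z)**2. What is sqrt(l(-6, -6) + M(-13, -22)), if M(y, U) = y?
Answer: sqrt(131) ≈ 11.446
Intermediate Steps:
sqrt(l(-6, -6) + M(-13, -22)) = sqrt((-6 - 6)**2 - 13) = sqrt((-12)**2 - 13) = sqrt(144 - 13) = sqrt(131)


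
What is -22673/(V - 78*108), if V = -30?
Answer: 22673/8454 ≈ 2.6819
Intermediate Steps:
-22673/(V - 78*108) = -22673/(-30 - 78*108) = -22673/(-30 - 8424) = -22673/(-8454) = -22673*(-1/8454) = 22673/8454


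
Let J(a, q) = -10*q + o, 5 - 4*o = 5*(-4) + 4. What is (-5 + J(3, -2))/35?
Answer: 81/140 ≈ 0.57857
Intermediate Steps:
o = 21/4 (o = 5/4 - (5*(-4) + 4)/4 = 5/4 - (-20 + 4)/4 = 5/4 - ¼*(-16) = 5/4 + 4 = 21/4 ≈ 5.2500)
J(a, q) = 21/4 - 10*q (J(a, q) = -10*q + 21/4 = 21/4 - 10*q)
(-5 + J(3, -2))/35 = (-5 + (21/4 - 10*(-2)))/35 = (-5 + (21/4 + 20))*(1/35) = (-5 + 101/4)*(1/35) = (81/4)*(1/35) = 81/140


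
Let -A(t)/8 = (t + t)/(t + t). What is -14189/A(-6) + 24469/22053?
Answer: 313105769/176424 ≈ 1774.7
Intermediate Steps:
A(t) = -8 (A(t) = -8*(t + t)/(t + t) = -8*2*t/(2*t) = -8*2*t*1/(2*t) = -8*1 = -8)
-14189/A(-6) + 24469/22053 = -14189/(-8) + 24469/22053 = -14189*(-1/8) + 24469*(1/22053) = 14189/8 + 24469/22053 = 313105769/176424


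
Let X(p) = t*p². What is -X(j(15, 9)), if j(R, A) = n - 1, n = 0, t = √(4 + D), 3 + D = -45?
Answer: -2*I*√11 ≈ -6.6332*I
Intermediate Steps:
D = -48 (D = -3 - 45 = -48)
t = 2*I*√11 (t = √(4 - 48) = √(-44) = 2*I*√11 ≈ 6.6332*I)
j(R, A) = -1 (j(R, A) = 0 - 1 = -1)
X(p) = 2*I*√11*p² (X(p) = (2*I*√11)*p² = 2*I*√11*p²)
-X(j(15, 9)) = -2*I*√11*(-1)² = -2*I*√11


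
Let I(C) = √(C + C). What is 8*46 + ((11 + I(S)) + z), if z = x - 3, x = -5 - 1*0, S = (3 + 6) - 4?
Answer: 371 + √10 ≈ 374.16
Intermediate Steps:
S = 5 (S = 9 - 4 = 5)
I(C) = √2*√C (I(C) = √(2*C) = √2*√C)
x = -5 (x = -5 + 0 = -5)
z = -8 (z = -5 - 3 = -8)
8*46 + ((11 + I(S)) + z) = 8*46 + ((11 + √2*√5) - 8) = 368 + ((11 + √10) - 8) = 368 + (3 + √10) = 371 + √10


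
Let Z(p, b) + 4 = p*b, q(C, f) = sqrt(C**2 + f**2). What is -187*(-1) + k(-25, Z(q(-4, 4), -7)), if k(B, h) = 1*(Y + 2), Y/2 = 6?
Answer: 201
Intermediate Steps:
Y = 12 (Y = 2*6 = 12)
Z(p, b) = -4 + b*p (Z(p, b) = -4 + p*b = -4 + b*p)
k(B, h) = 14 (k(B, h) = 1*(12 + 2) = 1*14 = 14)
-187*(-1) + k(-25, Z(q(-4, 4), -7)) = -187*(-1) + 14 = 187 + 14 = 201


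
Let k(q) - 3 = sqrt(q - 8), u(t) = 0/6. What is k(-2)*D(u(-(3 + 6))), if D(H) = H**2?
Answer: 0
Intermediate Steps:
u(t) = 0 (u(t) = 0*(1/6) = 0)
k(q) = 3 + sqrt(-8 + q) (k(q) = 3 + sqrt(q - 8) = 3 + sqrt(-8 + q))
k(-2)*D(u(-(3 + 6))) = (3 + sqrt(-8 - 2))*0**2 = (3 + sqrt(-10))*0 = (3 + I*sqrt(10))*0 = 0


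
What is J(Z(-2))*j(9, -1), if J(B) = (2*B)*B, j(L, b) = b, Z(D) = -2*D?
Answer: -32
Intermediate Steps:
J(B) = 2*B²
J(Z(-2))*j(9, -1) = (2*(-2*(-2))²)*(-1) = (2*4²)*(-1) = (2*16)*(-1) = 32*(-1) = -32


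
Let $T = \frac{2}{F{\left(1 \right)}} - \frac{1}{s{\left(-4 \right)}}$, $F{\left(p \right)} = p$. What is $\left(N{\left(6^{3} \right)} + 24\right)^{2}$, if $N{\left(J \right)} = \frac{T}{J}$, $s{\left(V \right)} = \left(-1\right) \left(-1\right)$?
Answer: $\frac{26884225}{46656} \approx 576.22$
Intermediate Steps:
$s{\left(V \right)} = 1$
$T = 1$ ($T = \frac{2}{1} - 1^{-1} = 2 \cdot 1 - 1 = 2 - 1 = 1$)
$N{\left(J \right)} = \frac{1}{J}$ ($N{\left(J \right)} = 1 \frac{1}{J} = \frac{1}{J}$)
$\left(N{\left(6^{3} \right)} + 24\right)^{2} = \left(\frac{1}{6^{3}} + 24\right)^{2} = \left(\frac{1}{216} + 24\right)^{2} = \left(\frac{5185}{216}\right)^{2} = \frac{26884225}{46656}$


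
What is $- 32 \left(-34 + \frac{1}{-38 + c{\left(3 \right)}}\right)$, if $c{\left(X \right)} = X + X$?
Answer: $1089$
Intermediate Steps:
$c{\left(X \right)} = 2 X$
$- 32 \left(-34 + \frac{1}{-38 + c{\left(3 \right)}}\right) = - 32 \left(-34 + \frac{1}{-38 + 2 \cdot 3}\right) = - 32 \left(-34 + \frac{1}{-38 + 6}\right) = - 32 \left(-34 + \frac{1}{-32}\right) = - 32 \left(-34 - \frac{1}{32}\right) = \left(-32\right) \left(- \frac{1089}{32}\right) = 1089$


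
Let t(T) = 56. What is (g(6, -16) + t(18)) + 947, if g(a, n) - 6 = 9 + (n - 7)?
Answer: 995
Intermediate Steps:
g(a, n) = 8 + n (g(a, n) = 6 + (9 + (n - 7)) = 6 + (9 + (-7 + n)) = 6 + (2 + n) = 8 + n)
(g(6, -16) + t(18)) + 947 = ((8 - 16) + 56) + 947 = (-8 + 56) + 947 = 48 + 947 = 995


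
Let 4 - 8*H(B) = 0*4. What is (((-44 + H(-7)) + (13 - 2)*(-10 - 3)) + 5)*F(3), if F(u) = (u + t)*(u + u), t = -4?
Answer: 1089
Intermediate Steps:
H(B) = 1/2 (H(B) = 1/2 - 0*4 = 1/2 - 1/8*0 = 1/2 + 0 = 1/2)
F(u) = 2*u*(-4 + u) (F(u) = (u - 4)*(u + u) = (-4 + u)*(2*u) = 2*u*(-4 + u))
(((-44 + H(-7)) + (13 - 2)*(-10 - 3)) + 5)*F(3) = (((-44 + 1/2) + (13 - 2)*(-10 - 3)) + 5)*(2*3*(-4 + 3)) = ((-87/2 + 11*(-13)) + 5)*(2*3*(-1)) = ((-87/2 - 143) + 5)*(-6) = (-373/2 + 5)*(-6) = -363/2*(-6) = 1089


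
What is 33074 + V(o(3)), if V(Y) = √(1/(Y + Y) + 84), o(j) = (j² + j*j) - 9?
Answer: 33074 + √3026/6 ≈ 33083.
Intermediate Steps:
o(j) = -9 + 2*j² (o(j) = (j² + j²) - 9 = 2*j² - 9 = -9 + 2*j²)
V(Y) = √(84 + 1/(2*Y)) (V(Y) = √(1/(2*Y) + 84) = √(84 + 1/(2*Y)))
33074 + V(o(3)) = 33074 + √(336 + 2/(-9 + 2*3²))/2 = 33074 + √(336 + 2/(-9 + 2*9))/2 = 33074 + √(336 + 2/(-9 + 18))/2 = 33074 + √(336 + 2/9)/2 = 33074 + √(3026/9)/2 = 33074 + (√3026/3)/2 = 33074 + √3026/6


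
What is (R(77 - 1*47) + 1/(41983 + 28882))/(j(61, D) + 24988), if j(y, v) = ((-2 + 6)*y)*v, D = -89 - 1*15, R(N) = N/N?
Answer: -35433/13747810 ≈ -0.0025774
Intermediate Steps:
R(N) = 1
D = -104 (D = -89 - 15 = -104)
j(y, v) = 4*v*y (j(y, v) = (4*y)*v = 4*v*y)
(R(77 - 1*47) + 1/(41983 + 28882))/(j(61, D) + 24988) = (1 + 1/(41983 + 28882))/(4*(-104)*61 + 24988) = (1 + 1/70865)/(-25376 + 24988) = (1 + 1/70865)/(-388) = (70866/70865)*(-1/388) = -35433/13747810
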